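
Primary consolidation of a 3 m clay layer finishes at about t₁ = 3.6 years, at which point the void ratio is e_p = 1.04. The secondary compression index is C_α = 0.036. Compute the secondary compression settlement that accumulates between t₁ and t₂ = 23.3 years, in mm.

S_s ≈ 42.9 mm

Secondary compression: S_s = C_α·H/(1+e_p)·log₁₀(t₂/t₁)
S_s = 0.036×3/(1+1.04)×log₁₀(23.3/3.6)
    = 0.05294 × 0.8111 = 0.04294 m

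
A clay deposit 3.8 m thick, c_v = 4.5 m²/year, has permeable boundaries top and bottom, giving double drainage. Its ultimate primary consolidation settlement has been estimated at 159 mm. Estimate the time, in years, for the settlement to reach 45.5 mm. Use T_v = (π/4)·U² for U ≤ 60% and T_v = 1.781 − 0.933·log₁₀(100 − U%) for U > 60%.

t ≈ 0.0516 years

Drainage path length: H_d = H/2 = 1.9 m (double drainage).
U = S(t)/S_ult = 45.5/159 = 0.2862.
U ≤ 60%: T_v = (π/4)·U² = (π/4)×0.28616² = 0.064316.
t = T_v·H_d²/c_v = 0.064316×1.9²/4.5 = 0.0516 years.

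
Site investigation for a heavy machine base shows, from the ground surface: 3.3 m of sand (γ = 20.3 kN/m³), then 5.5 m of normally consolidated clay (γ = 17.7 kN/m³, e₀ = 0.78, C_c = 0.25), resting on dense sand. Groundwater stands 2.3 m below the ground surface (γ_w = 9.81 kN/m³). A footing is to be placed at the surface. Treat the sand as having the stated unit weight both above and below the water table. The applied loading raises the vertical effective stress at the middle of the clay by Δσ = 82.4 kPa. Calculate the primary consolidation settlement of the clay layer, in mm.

S_c ≈ 240 mm

Mid-depth of clay below the ground surface: z = 3.3 + 5.5/2 = 6.05 m.
Total vertical stress at mid-clay: σ_v = 20.3×3.3 + 17.7×2.75 = 115.66 kPa.
Pore pressure: u = 9.81×(6.05 − 2.3) = 36.788 kPa.
Initial effective stress: σ'_0 = σ_v − u = 115.66 − 36.788 = 78.872 kPa.
Final effective stress: σ'_f = σ'_0 + Δσ = 78.872 + 82.4 = 161.27 kPa.
Normally consolidated clay, so the full stress increment lies on the virgin compression line:
S_c = C_c·H/(1+e₀)·log₁₀(σ'_f/σ'_0) = 0.25×5.5/(1+0.78)×log₁₀(161.27/78.872)
    = 0.77247 × 0.31063 = 0.24 m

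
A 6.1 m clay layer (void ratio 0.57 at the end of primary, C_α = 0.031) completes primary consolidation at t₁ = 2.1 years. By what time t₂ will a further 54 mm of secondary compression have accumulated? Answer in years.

S_s = C_α·H/(1+e_p)·log₁₀(t₂/t₁) ⇒ log₁₀(t₂/t₁) = S_s·(1+e_p)/(C_α·H).
log₁₀(t₂/t₁) = 0.054 × (1+0.57) / (0.031×6.1) = 0.4483
t₂ = t₁ × 10^0.4483 = 2.1 × 2.808 = 5.896 years

t₂ ≈ 5.9 years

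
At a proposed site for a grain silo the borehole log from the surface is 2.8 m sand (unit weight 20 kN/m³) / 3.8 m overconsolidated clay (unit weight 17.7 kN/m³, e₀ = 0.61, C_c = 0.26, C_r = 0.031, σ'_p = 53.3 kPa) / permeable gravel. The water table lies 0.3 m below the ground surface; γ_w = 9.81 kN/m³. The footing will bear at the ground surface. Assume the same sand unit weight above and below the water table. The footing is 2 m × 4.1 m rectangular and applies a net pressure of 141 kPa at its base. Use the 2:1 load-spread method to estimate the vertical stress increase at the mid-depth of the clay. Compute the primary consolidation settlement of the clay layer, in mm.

S_c ≈ 61.6 mm

Mid-depth of clay below the ground surface: z = 2.8 + 3.8/2 = 4.7 m.
Total vertical stress at mid-clay: σ_v = 20×2.8 + 17.7×1.9 = 89.63 kPa.
Pore pressure: u = 9.81×(4.7 − 0.3) = 43.164 kPa.
Initial effective stress: σ'_0 = σ_v − u = 89.63 − 43.164 = 46.466 kPa.
Stress increase at mid-clay by the 2:1 spreading method:
Δσ = qBL/((B+z)(L+z)) = 141×2×4.1/((2+4.7)(4.1+4.7)) = 19.61 kPa
Final effective stress: σ'_f = 46.466 + 19.61 = 66.076 kPa.
σ'_f = 66.076 > σ'_p = 53.3 kPa, so the stress path crosses the preconsolidation pressure — recompression up to σ'_p, then virgin compression beyond:
S_c = H/(1+e₀)·[C_r·log₁₀(σ'_p/σ'_0) + C_c·log₁₀(σ'_f/σ'_p)]
    = 3.8/1.61 × [0.031×log₁₀(53.3/46.466) + 0.26×log₁₀(66.076/53.3)]
    = 2.3602 × [0.0018473 + 0.024262] = 0.06162 m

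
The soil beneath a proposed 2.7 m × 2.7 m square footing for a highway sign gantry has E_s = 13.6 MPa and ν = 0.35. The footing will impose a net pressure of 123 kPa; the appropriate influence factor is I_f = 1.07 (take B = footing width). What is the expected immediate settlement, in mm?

S_e ≈ 22.9 mm

Immediate (elastic) settlement: S_e = q·B·(1−ν²)/E_s · I_f.
E_s = 13.6 MPa = 13600 kPa.
S_e = 123 × 2.7 × (1 − 0.35²) / 13600 × 1.07
    = 123 × 2.7 × 0.8775 / 13600 × 1.07
    = 0.02293 m = 22.93 mm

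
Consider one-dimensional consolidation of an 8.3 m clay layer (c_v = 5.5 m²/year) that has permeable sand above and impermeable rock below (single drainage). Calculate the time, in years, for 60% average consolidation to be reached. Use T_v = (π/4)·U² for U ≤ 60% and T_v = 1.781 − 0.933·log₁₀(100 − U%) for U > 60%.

t ≈ 3.54 years

Drainage path length: H_d = H = 8.3 m (single drainage).
U ≤ 60%: T_v = (π/4)·U² = (π/4)×0.6² = 0.28274.
t = T_v·H_d²/c_v = 0.28274×8.3²/5.5 = 3.541 years.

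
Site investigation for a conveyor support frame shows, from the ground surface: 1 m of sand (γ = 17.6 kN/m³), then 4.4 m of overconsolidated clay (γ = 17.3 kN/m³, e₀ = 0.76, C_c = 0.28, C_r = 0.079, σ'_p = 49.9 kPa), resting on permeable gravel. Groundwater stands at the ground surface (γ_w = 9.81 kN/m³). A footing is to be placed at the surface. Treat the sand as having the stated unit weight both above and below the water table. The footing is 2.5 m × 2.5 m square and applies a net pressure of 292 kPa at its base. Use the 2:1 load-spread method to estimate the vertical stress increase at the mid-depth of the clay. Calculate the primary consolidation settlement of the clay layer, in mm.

Mid-depth of clay below the ground surface: z = 1 + 4.4/2 = 3.2 m.
Total vertical stress at mid-clay: σ_v = 17.6×1 + 17.3×2.2 = 55.66 kPa.
Pore pressure: u = 9.81×(3.2 − 0) = 31.392 kPa.
Initial effective stress: σ'_0 = σ_v − u = 55.66 − 31.392 = 24.268 kPa.
Stress increase at mid-clay by the 2:1 spreading method:
Δσ = qBL/((B+z)(L+z)) = 292×2.5×2.5/((2.5+3.2)(2.5+3.2)) = 56.171 kPa
Final effective stress: σ'_f = 24.268 + 56.171 = 80.439 kPa.
σ'_f = 80.439 > σ'_p = 49.9 kPa, so the stress path crosses the preconsolidation pressure — recompression up to σ'_p, then virgin compression beyond:
S_c = H/(1+e₀)·[C_r·log₁₀(σ'_p/σ'_0) + C_c·log₁₀(σ'_f/σ'_p)]
    = 4.4/1.76 × [0.079×log₁₀(49.9/24.268) + 0.28×log₁₀(80.439/49.9)]
    = 2.5 × [0.024732 + 0.058063] = 0.207 m

S_c ≈ 207 mm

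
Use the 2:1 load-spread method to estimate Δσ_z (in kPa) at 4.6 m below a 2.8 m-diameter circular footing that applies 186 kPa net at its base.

Δσ_z ≈ 26.6 kPa

By the 2:1 method the load spreads at 1 horizontal : 2 vertical, so at depth z the loaded area has grown by z in each plan dimension:
Δσ ≈ qD²/(D+z)² = 186×2.8²/(2.8+4.6)² = 26.63 kPa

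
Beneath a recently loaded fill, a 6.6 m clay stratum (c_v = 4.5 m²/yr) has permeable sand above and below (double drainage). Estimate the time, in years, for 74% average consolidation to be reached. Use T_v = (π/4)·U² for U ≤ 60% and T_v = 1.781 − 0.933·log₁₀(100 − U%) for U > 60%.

t ≈ 1.12 years

Drainage path length: H_d = H/2 = 3.3 m (double drainage).
U > 60%: T_v = 1.781 − 0.933·log₁₀(100 − 74) = 0.46083.
t = T_v·H_d²/c_v = 0.46083×3.3²/4.5 = 1.115 years.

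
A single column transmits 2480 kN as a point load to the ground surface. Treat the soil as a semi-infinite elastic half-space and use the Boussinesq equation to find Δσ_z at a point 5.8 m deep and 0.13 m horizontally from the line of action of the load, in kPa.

Boussinesq vertical stress below a point load on an elastic half-space:
Δσ_z = 3P/(2πz²) · [1 + (r/z)²]^(−5/2)
r/z = 0.13/5.8 = 0.022414; [1+(r/z)²]^(−5/2) = 0.99875.
Δσ_z = 3×2480/(2π×5.8²) × 0.99875 = 35.2 × 0.99875 = 35.16 kPa

Δσ_z ≈ 35.2 kPa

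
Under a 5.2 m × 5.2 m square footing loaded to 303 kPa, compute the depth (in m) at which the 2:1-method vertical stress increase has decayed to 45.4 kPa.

2:1 spreading — at depth z the loaded area has grown by z in each plan dimension:
qB²/(B+z)² = Δσ_z ⇒ z = B(√(q/Δσ_z) − 1) = 5.2×(√(303/45.4) − 1) = 8.234 m

z ≈ 8.23 m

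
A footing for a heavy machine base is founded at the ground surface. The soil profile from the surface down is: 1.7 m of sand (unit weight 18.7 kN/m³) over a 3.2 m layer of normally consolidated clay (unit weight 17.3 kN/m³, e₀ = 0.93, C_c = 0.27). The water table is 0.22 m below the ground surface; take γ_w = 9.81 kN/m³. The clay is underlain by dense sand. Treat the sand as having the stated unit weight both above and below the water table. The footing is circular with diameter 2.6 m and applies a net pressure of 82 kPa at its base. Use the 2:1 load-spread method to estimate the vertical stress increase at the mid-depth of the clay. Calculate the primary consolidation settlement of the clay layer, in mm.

S_c ≈ 84.5 mm

Mid-depth of clay below the ground surface: z = 1.7 + 3.2/2 = 3.3 m.
Total vertical stress at mid-clay: σ_v = 18.7×1.7 + 17.3×1.6 = 59.47 kPa.
Pore pressure: u = 9.81×(3.3 − 0.22) = 30.215 kPa.
Initial effective stress: σ'_0 = σ_v − u = 59.47 − 30.215 = 29.255 kPa.
Stress increase at mid-clay by the 2:1 spreading method:
Δσ ≈ qD²/(D+z)² = 82×2.6²/(2.6+3.3)² = 15.924 kPa
Final effective stress: σ'_f = σ'_0 + Δσ = 29.255 + 15.924 = 45.179 kPa.
Normally consolidated clay, so the full stress increment lies on the virgin compression line:
S_c = C_c·H/(1+e₀)·log₁₀(σ'_f/σ'_0) = 0.27×3.2/(1+0.93)×log₁₀(45.179/29.255)
    = 0.44767 × 0.18874 = 0.08449 m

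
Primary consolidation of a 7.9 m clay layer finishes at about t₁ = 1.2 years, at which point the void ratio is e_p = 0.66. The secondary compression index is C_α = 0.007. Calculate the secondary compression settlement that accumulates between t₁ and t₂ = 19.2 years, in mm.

S_s ≈ 40.1 mm

Secondary compression: S_s = C_α·H/(1+e_p)·log₁₀(t₂/t₁)
S_s = 0.007×7.9/(1+0.66)×log₁₀(19.2/1.2)
    = 0.03331 × 1.204 = 0.04011 m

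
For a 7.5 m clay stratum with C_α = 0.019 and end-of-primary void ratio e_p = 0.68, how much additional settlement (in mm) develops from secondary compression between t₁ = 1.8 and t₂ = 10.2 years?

Secondary compression: S_s = C_α·H/(1+e_p)·log₁₀(t₂/t₁)
S_s = 0.019×7.5/(1+0.68)×log₁₀(10.2/1.8)
    = 0.08482 × 0.7533 = 0.0639 m

S_s ≈ 63.9 mm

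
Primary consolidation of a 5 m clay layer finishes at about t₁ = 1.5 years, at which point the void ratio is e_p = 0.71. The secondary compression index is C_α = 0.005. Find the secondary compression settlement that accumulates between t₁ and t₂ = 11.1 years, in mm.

Secondary compression: S_s = C_α·H/(1+e_p)·log₁₀(t₂/t₁)
S_s = 0.005×5/(1+0.71)×log₁₀(11.1/1.5)
    = 0.01462 × 0.8692 = 0.01271 m

S_s ≈ 12.7 mm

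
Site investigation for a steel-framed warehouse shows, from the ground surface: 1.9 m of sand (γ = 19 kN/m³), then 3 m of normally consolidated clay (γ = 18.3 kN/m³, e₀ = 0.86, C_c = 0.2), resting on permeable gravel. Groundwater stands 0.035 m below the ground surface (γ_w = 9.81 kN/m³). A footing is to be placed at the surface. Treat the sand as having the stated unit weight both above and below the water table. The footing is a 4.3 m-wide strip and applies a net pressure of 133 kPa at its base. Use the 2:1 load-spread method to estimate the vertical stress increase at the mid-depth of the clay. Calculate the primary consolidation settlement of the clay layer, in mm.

Mid-depth of clay below the ground surface: z = 1.9 + 3/2 = 3.4 m.
Total vertical stress at mid-clay: σ_v = 19×1.9 + 18.3×1.5 = 63.55 kPa.
Pore pressure: u = 9.81×(3.4 − 0.035) = 33.011 kPa.
Initial effective stress: σ'_0 = σ_v − u = 63.55 − 33.011 = 30.539 kPa.
Stress increase at mid-clay by the 2:1 spreading method:
Δσ = qB/(B+z) = 133×4.3/(4.3+3.4) = 74.273 kPa
Final effective stress: σ'_f = σ'_0 + Δσ = 30.539 + 74.273 = 104.81 kPa.
Normally consolidated clay, so the full stress increment lies on the virgin compression line:
S_c = C_c·H/(1+e₀)·log₁₀(σ'_f/σ'_0) = 0.2×3/(1+0.86)×log₁₀(104.81/30.539)
    = 0.32258 × 0.53555 = 0.1728 m

S_c ≈ 173 mm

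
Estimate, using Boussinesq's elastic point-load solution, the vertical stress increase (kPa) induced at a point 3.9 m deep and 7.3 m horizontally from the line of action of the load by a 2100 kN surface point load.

Boussinesq vertical stress below a point load on an elastic half-space:
Δσ_z = 3P/(2πz²) · [1 + (r/z)²]^(−5/2)
r/z = 7.3/3.9 = 1.8718; [1+(r/z)²]^(−5/2) = 0.023233.
Δσ_z = 3×2100/(2π×3.9²) × 0.023233 = 65.922 × 0.023233 = 1.532 kPa

Δσ_z ≈ 1.53 kPa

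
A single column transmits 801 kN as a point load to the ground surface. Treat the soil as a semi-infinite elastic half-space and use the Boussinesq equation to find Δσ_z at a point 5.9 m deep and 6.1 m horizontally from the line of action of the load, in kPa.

Boussinesq vertical stress below a point load on an elastic half-space:
Δσ_z = 3P/(2πz²) · [1 + (r/z)²]^(−5/2)
r/z = 6.1/5.9 = 1.0339; [1+(r/z)²]^(−5/2) = 0.16242.
Δσ_z = 3×801/(2π×5.9²) × 0.16242 = 10.987 × 0.16242 = 1.785 kPa

Δσ_z ≈ 1.78 kPa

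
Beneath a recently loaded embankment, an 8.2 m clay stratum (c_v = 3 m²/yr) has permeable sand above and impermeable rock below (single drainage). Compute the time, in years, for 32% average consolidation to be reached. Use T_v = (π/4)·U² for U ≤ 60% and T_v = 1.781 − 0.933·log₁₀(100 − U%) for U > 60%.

t ≈ 1.8 years

Drainage path length: H_d = H = 8.2 m (single drainage).
U ≤ 60%: T_v = (π/4)·U² = (π/4)×0.32² = 0.080425.
t = T_v·H_d²/c_v = 0.080425×8.2²/3 = 1.803 years.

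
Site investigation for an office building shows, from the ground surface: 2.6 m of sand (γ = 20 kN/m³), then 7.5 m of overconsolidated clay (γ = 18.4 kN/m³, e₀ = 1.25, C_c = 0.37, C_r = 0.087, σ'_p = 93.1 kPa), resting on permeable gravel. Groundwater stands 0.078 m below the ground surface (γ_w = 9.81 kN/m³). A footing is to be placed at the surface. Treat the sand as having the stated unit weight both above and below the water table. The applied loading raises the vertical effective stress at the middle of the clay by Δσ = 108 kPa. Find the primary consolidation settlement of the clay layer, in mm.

Mid-depth of clay below the ground surface: z = 2.6 + 7.5/2 = 6.35 m.
Total vertical stress at mid-clay: σ_v = 20×2.6 + 18.4×3.75 = 121 kPa.
Pore pressure: u = 9.81×(6.35 − 0.078) = 61.528 kPa.
Initial effective stress: σ'_0 = σ_v − u = 121 − 61.528 = 59.472 kPa.
Final effective stress: σ'_f = 59.472 + 108 = 167.47 kPa.
σ'_f = 167.47 > σ'_p = 93.1 kPa, so the stress path crosses the preconsolidation pressure — recompression up to σ'_p, then virgin compression beyond:
S_c = H/(1+e₀)·[C_r·log₁₀(σ'_p/σ'_0) + C_c·log₁₀(σ'_f/σ'_p)]
    = 7.5/2.25 × [0.087×log₁₀(93.1/59.472) + 0.37×log₁₀(167.47/93.1)]
    = 3.3333 × [0.016933 + 0.094345] = 0.3709 m

S_c ≈ 371 mm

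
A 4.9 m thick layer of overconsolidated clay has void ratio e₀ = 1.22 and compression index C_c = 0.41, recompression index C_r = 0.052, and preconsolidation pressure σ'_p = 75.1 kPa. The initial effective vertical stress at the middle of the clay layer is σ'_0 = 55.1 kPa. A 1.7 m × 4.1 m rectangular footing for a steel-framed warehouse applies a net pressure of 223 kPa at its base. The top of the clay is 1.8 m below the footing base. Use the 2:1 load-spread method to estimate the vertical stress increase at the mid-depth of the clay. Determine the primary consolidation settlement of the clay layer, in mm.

Mid-depth of clay below the footing base: z = 1.8 + 4.9/2 = 4.25 m.
Stress increase at mid-clay by the 2:1 spreading method:
Δσ = qBL/((B+z)(L+z)) = 223×1.7×4.1/((1.7+4.25)(4.1+4.25)) = 31.285 kPa
Final effective stress: σ'_f = 55.1 + 31.285 = 86.385 kPa.
σ'_f = 86.385 > σ'_p = 75.1 kPa, so the stress path crosses the preconsolidation pressure — recompression up to σ'_p, then virgin compression beyond:
S_c = H/(1+e₀)·[C_r·log₁₀(σ'_p/σ'_0) + C_c·log₁₀(σ'_f/σ'_p)]
    = 4.9/2.22 × [0.052×log₁₀(75.1/55.1) + 0.41×log₁₀(86.385/75.1)]
    = 2.2072 × [0.0069934 + 0.024927] = 0.07045 m

S_c ≈ 70.5 mm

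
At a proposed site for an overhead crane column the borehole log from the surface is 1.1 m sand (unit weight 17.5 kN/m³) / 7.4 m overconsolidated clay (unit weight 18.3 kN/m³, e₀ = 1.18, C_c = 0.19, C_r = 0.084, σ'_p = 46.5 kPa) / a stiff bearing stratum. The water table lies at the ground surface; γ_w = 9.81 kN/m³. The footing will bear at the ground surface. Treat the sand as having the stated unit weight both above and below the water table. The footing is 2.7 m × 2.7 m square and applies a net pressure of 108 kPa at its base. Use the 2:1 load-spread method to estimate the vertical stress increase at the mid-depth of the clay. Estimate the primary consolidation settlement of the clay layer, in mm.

S_c ≈ 60.2 mm

Mid-depth of clay below the ground surface: z = 1.1 + 7.4/2 = 4.8 m.
Total vertical stress at mid-clay: σ_v = 17.5×1.1 + 18.3×3.7 = 86.96 kPa.
Pore pressure: u = 9.81×(4.8 − 0) = 47.088 kPa.
Initial effective stress: σ'_0 = σ_v − u = 86.96 − 47.088 = 39.872 kPa.
Stress increase at mid-clay by the 2:1 spreading method:
Δσ = qBL/((B+z)(L+z)) = 108×2.7×2.7/((2.7+4.8)(2.7+4.8)) = 13.997 kPa
Final effective stress: σ'_f = 39.872 + 13.997 = 53.869 kPa.
σ'_f = 53.869 > σ'_p = 46.5 kPa, so the stress path crosses the preconsolidation pressure — recompression up to σ'_p, then virgin compression beyond:
S_c = H/(1+e₀)·[C_r·log₁₀(σ'_p/σ'_0) + C_c·log₁₀(σ'_f/σ'_p)]
    = 7.4/2.18 × [0.084×log₁₀(46.5/39.872) + 0.19×log₁₀(53.869/46.5)]
    = 3.3945 × [0.0056099 + 0.012138] = 0.06025 m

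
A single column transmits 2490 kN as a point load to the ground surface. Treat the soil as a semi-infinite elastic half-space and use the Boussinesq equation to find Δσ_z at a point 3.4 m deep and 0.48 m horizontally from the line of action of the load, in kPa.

Boussinesq vertical stress below a point load on an elastic half-space:
Δσ_z = 3P/(2πz²) · [1 + (r/z)²]^(−5/2)
r/z = 0.48/3.4 = 0.14118; [1+(r/z)²]^(−5/2) = 0.95186.
Δσ_z = 3×2490/(2π×3.4²) × 0.95186 = 102.84 × 0.95186 = 97.89 kPa

Δσ_z ≈ 97.9 kPa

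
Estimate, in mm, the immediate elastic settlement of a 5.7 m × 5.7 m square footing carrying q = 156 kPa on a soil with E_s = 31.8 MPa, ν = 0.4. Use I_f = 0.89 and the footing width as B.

Immediate (elastic) settlement: S_e = q·B·(1−ν²)/E_s · I_f.
E_s = 31.8 MPa = 31800 kPa.
S_e = 156 × 5.7 × (1 − 0.4²) / 31800 × 0.89
    = 156 × 5.7 × 0.84 / 31800 × 0.89
    = 0.0209 m = 20.9 mm

S_e ≈ 20.9 mm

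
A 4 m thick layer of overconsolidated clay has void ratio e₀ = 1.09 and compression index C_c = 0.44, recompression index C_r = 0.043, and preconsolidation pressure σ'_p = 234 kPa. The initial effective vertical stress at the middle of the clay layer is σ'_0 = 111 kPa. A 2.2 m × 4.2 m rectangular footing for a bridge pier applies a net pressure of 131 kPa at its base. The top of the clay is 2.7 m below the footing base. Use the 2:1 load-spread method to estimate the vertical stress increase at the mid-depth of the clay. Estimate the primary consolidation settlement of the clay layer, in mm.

S_c ≈ 5.84 mm

Mid-depth of clay below the footing base: z = 2.7 + 4/2 = 4.7 m.
Stress increase at mid-clay by the 2:1 spreading method:
Δσ = qBL/((B+z)(L+z)) = 131×2.2×4.2/((2.2+4.7)(4.2+4.7)) = 19.711 kPa
Final effective stress: σ'_f = 111 + 19.711 = 130.71 kPa.
σ'_f = 130.71 ≤ σ'_p = 234 kPa, so the clay remains overconsolidated and only the recompression index applies:
S_c = C_r·H/(1+e₀)·log₁₀(σ'_f/σ'_0) = 0.043×4/2.09×log₁₀(130.71/111)
    = 0.082298 × 0.070986 = 0.005842 m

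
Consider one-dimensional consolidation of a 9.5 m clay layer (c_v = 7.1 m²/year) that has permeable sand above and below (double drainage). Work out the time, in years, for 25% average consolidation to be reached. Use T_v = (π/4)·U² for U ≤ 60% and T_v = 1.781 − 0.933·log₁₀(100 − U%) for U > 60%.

t ≈ 0.156 years

Drainage path length: H_d = H/2 = 4.75 m (double drainage).
U ≤ 60%: T_v = (π/4)·U² = (π/4)×0.25² = 0.049087.
t = T_v·H_d²/c_v = 0.049087×4.75²/7.1 = 0.156 years.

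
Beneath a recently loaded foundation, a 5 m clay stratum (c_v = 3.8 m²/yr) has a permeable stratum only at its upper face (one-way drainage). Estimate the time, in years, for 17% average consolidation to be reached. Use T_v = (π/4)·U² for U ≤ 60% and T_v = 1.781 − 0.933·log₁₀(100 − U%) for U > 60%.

Drainage path length: H_d = H = 5 m (single drainage).
U ≤ 60%: T_v = (π/4)·U² = (π/4)×0.17² = 0.022698.
t = T_v·H_d²/c_v = 0.022698×5²/3.8 = 0.1493 years.

t ≈ 0.149 years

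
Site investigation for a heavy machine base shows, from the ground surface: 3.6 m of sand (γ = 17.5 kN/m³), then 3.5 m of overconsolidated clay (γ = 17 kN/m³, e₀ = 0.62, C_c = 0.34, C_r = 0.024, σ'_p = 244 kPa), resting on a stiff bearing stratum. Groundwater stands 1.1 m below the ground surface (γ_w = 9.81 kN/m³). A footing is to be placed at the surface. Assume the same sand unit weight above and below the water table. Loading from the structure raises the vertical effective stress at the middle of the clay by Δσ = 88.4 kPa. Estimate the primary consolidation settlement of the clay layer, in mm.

Mid-depth of clay below the ground surface: z = 3.6 + 3.5/2 = 5.35 m.
Total vertical stress at mid-clay: σ_v = 17.5×3.6 + 17×1.75 = 92.75 kPa.
Pore pressure: u = 9.81×(5.35 − 1.1) = 41.693 kPa.
Initial effective stress: σ'_0 = σ_v − u = 92.75 − 41.693 = 51.057 kPa.
Final effective stress: σ'_f = 51.057 + 88.4 = 139.46 kPa.
σ'_f = 139.46 ≤ σ'_p = 244 kPa, so the clay remains overconsolidated and only the recompression index applies:
S_c = C_r·H/(1+e₀)·log₁₀(σ'_f/σ'_0) = 0.024×3.5/1.62×log₁₀(139.46/51.057)
    = 0.051852 × 0.43639 = 0.02263 m

S_c ≈ 22.6 mm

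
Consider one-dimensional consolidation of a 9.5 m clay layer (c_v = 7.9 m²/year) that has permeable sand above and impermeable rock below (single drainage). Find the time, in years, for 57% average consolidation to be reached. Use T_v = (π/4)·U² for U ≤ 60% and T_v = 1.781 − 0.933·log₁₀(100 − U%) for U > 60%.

t ≈ 2.92 years

Drainage path length: H_d = H = 9.5 m (single drainage).
U ≤ 60%: T_v = (π/4)·U² = (π/4)×0.57² = 0.25518.
t = T_v·H_d²/c_v = 0.25518×9.5²/7.9 = 2.915 years.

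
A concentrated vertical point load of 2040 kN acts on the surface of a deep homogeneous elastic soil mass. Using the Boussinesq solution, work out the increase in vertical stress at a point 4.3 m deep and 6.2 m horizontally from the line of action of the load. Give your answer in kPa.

Boussinesq vertical stress below a point load on an elastic half-space:
Δσ_z = 3P/(2πz²) · [1 + (r/z)²]^(−5/2)
r/z = 6.2/4.3 = 1.4419; [1+(r/z)²]^(−5/2) = 0.060116.
Δσ_z = 3×2040/(2π×4.3²) × 0.060116 = 52.679 × 0.060116 = 3.167 kPa

Δσ_z ≈ 3.17 kPa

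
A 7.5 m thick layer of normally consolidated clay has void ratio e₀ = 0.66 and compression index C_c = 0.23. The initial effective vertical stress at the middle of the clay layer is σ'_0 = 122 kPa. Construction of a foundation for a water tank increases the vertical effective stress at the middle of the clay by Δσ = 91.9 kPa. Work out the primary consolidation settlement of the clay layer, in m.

Final effective stress: σ'_f = σ'_0 + Δσ = 122 + 91.9 = 213.9 kPa.
Normally consolidated clay, so the full stress increment lies on the virgin compression line:
S_c = C_c·H/(1+e₀)·log₁₀(σ'_f/σ'_0) = 0.23×7.5/(1+0.66)×log₁₀(213.9/122)
    = 1.0392 × 0.24385 = 0.2534 m

S_c ≈ 0.253 m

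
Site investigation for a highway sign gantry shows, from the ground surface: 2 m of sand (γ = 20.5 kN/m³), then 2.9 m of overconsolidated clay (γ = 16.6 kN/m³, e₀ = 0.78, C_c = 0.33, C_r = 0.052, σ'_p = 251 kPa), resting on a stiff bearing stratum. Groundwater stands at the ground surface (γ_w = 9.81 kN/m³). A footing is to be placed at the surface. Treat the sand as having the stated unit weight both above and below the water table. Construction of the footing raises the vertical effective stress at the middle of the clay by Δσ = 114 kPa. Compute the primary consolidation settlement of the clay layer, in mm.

S_c ≈ 56.6 mm

Mid-depth of clay below the ground surface: z = 2 + 2.9/2 = 3.45 m.
Total vertical stress at mid-clay: σ_v = 20.5×2 + 16.6×1.45 = 65.07 kPa.
Pore pressure: u = 9.81×(3.45 − 0) = 33.845 kPa.
Initial effective stress: σ'_0 = σ_v − u = 65.07 − 33.845 = 31.225 kPa.
Final effective stress: σ'_f = 31.225 + 114 = 145.22 kPa.
σ'_f = 145.22 ≤ σ'_p = 251 kPa, so the clay remains overconsolidated and only the recompression index applies:
S_c = C_r·H/(1+e₀)·log₁₀(σ'_f/σ'_0) = 0.052×2.9/1.78×log₁₀(145.22/31.225)
    = 0.084718 × 0.66752 = 0.05655 m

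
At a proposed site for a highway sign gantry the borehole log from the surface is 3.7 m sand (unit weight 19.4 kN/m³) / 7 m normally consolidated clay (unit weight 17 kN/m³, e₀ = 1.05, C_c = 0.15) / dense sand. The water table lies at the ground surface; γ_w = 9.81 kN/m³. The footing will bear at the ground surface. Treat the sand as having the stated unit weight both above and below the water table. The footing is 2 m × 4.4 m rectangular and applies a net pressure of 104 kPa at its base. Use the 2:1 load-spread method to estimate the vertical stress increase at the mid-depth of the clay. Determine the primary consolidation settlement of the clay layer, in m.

Mid-depth of clay below the ground surface: z = 3.7 + 7/2 = 7.2 m.
Total vertical stress at mid-clay: σ_v = 19.4×3.7 + 17×3.5 = 131.28 kPa.
Pore pressure: u = 9.81×(7.2 − 0) = 70.632 kPa.
Initial effective stress: σ'_0 = σ_v − u = 131.28 − 70.632 = 60.648 kPa.
Stress increase at mid-clay by the 2:1 spreading method:
Δσ = qBL/((B+z)(L+z)) = 104×2×4.4/((2+7.2)(4.4+7.2)) = 8.5757 kPa
Final effective stress: σ'_f = σ'_0 + Δσ = 60.648 + 8.5757 = 69.224 kPa.
Normally consolidated clay, so the full stress increment lies on the virgin compression line:
S_c = C_c·H/(1+e₀)·log₁₀(σ'_f/σ'_0) = 0.15×7/(1+1.05)×log₁₀(69.224/60.648)
    = 0.5122 × 0.05744 = 0.02942 m

S_c ≈ 0.0294 m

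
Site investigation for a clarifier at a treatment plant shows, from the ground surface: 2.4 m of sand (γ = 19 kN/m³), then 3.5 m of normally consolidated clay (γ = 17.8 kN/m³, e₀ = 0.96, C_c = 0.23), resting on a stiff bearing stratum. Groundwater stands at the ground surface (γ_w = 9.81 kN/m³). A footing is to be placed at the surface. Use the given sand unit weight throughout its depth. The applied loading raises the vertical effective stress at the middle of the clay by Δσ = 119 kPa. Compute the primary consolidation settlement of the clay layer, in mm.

Mid-depth of clay below the ground surface: z = 2.4 + 3.5/2 = 4.15 m.
Total vertical stress at mid-clay: σ_v = 19×2.4 + 17.8×1.75 = 76.75 kPa.
Pore pressure: u = 9.81×(4.15 − 0) = 40.712 kPa.
Initial effective stress: σ'_0 = σ_v − u = 76.75 − 40.712 = 36.038 kPa.
Final effective stress: σ'_f = σ'_0 + Δσ = 36.038 + 119 = 155.04 kPa.
Normally consolidated clay, so the full stress increment lies on the virgin compression line:
S_c = C_c·H/(1+e₀)·log₁₀(σ'_f/σ'_0) = 0.23×3.5/(1+0.96)×log₁₀(155.04/36.038)
    = 0.41071 × 0.63368 = 0.2603 m

S_c ≈ 260 mm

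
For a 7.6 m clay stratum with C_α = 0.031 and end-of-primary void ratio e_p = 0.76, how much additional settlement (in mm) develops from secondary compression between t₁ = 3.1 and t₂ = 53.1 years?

Secondary compression: S_s = C_α·H/(1+e_p)·log₁₀(t₂/t₁)
S_s = 0.031×7.6/(1+0.76)×log₁₀(53.1/3.1)
    = 0.1339 × 1.234 = 0.1652 m

S_s ≈ 165 mm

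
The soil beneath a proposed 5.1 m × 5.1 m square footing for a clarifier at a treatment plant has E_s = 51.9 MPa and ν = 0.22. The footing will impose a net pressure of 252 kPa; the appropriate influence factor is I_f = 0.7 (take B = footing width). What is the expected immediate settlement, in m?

S_e ≈ 0.0165 m

Immediate (elastic) settlement: S_e = q·B·(1−ν²)/E_s · I_f.
E_s = 51.9 MPa = 51900 kPa.
S_e = 252 × 5.1 × (1 − 0.22²) / 51900 × 0.7
    = 252 × 5.1 × 0.9516 / 51900 × 0.7
    = 0.0165 m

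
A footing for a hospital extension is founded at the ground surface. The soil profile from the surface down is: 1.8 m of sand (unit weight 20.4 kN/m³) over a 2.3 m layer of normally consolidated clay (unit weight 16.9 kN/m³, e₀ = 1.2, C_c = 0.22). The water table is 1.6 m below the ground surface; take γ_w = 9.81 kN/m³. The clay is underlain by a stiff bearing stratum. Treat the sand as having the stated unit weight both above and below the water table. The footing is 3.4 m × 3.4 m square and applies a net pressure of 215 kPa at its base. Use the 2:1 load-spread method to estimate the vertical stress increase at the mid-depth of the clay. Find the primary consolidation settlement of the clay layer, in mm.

Mid-depth of clay below the ground surface: z = 1.8 + 2.3/2 = 2.95 m.
Total vertical stress at mid-clay: σ_v = 20.4×1.8 + 16.9×1.15 = 56.155 kPa.
Pore pressure: u = 9.81×(2.95 − 1.6) = 13.244 kPa.
Initial effective stress: σ'_0 = σ_v − u = 56.155 − 13.244 = 42.911 kPa.
Stress increase at mid-clay by the 2:1 spreading method:
Δσ = qBL/((B+z)(L+z)) = 215×3.4×3.4/((3.4+2.95)(3.4+2.95)) = 61.638 kPa
Final effective stress: σ'_f = σ'_0 + Δσ = 42.911 + 61.638 = 104.55 kPa.
Normally consolidated clay, so the full stress increment lies on the virgin compression line:
S_c = C_c·H/(1+e₀)·log₁₀(σ'_f/σ'_0) = 0.22×2.3/(1+1.2)×log₁₀(104.55/42.911)
    = 0.23 × 0.38676 = 0.08895 m

S_c ≈ 89 mm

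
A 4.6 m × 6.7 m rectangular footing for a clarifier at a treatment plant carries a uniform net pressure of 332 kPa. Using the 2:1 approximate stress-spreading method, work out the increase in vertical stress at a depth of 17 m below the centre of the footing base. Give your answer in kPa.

By the 2:1 method the load spreads at 1 horizontal : 2 vertical, so at depth z the loaded area has grown by z in each plan dimension:
Δσ = qBL/((B+z)(L+z)) = 332×4.6×6.7/((4.6+17)(6.7+17)) = 19.988 kPa

Δσ_z ≈ 20 kPa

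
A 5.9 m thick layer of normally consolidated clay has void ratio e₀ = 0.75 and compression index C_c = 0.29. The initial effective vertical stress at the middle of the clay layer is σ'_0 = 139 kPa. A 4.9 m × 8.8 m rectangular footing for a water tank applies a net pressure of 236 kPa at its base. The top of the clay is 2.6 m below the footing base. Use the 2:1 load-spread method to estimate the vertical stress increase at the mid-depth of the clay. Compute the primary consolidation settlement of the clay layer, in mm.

S_c ≈ 169 mm

Mid-depth of clay below the footing base: z = 2.6 + 5.9/2 = 5.55 m.
Stress increase at mid-clay by the 2:1 spreading method:
Δσ = qBL/((B+z)(L+z)) = 236×4.9×8.8/((4.9+5.55)(8.8+5.55)) = 67.861 kPa
Final effective stress: σ'_f = σ'_0 + Δσ = 139 + 67.861 = 206.86 kPa.
Normally consolidated clay, so the full stress increment lies on the virgin compression line:
S_c = C_c·H/(1+e₀)·log₁₀(σ'_f/σ'_0) = 0.29×5.9/(1+0.75)×log₁₀(206.86/139)
    = 0.97771 × 0.17266 = 0.1688 m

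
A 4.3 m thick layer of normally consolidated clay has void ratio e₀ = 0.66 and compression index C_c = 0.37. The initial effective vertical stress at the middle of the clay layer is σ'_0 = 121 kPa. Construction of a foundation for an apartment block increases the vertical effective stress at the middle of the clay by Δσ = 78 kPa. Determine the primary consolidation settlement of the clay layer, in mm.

S_c ≈ 207 mm

Final effective stress: σ'_f = σ'_0 + Δσ = 121 + 78 = 199 kPa.
Normally consolidated clay, so the full stress increment lies on the virgin compression line:
S_c = C_c·H/(1+e₀)·log₁₀(σ'_f/σ'_0) = 0.37×4.3/(1+0.66)×log₁₀(199/121)
    = 0.95843 × 0.21607 = 0.2071 m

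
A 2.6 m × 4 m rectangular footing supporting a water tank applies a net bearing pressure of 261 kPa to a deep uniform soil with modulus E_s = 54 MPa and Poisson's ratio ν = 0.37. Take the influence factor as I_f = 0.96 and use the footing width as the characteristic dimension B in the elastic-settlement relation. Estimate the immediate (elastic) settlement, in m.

Immediate (elastic) settlement: S_e = q·B·(1−ν²)/E_s · I_f.
E_s = 54 MPa = 54000 kPa.
S_e = 261 × 2.6 × (1 − 0.37²) / 54000 × 0.96
    = 261 × 2.6 × 0.8631 / 54000 × 0.96
    = 0.01041 m

S_e ≈ 0.0104 m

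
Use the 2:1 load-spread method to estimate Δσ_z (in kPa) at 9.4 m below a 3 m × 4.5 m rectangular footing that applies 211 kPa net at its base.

Δσ_z ≈ 16.5 kPa

By the 2:1 method the load spreads at 1 horizontal : 2 vertical, so at depth z the loaded area has grown by z in each plan dimension:
Δσ = qBL/((B+z)(L+z)) = 211×3×4.5/((3+9.4)(4.5+9.4)) = 16.526 kPa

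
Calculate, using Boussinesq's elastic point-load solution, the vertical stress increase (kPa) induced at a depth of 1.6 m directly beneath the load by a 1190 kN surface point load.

Δσ_z ≈ 222 kPa

Boussinesq vertical stress below a point load on an elastic half-space:
Δσ_z = 3P/(2πz²) · [1 + (r/z)²]^(−5/2)
r/z = 0/1.6 = 0; [1+(r/z)²]^(−5/2) = 1.
Δσ_z = 3×1190/(2π×1.6²) × 1 = 221.95 × 1 = 221.9 kPa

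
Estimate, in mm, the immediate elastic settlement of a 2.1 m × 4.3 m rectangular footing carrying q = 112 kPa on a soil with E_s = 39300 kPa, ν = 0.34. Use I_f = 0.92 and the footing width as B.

S_e ≈ 4.87 mm

Immediate (elastic) settlement: S_e = q·B·(1−ν²)/E_s · I_f.
S_e = 112 × 2.1 × (1 − 0.34²) / 39300 × 0.92
    = 112 × 2.1 × 0.8844 / 39300 × 0.92
    = 0.004869 m = 4.869 mm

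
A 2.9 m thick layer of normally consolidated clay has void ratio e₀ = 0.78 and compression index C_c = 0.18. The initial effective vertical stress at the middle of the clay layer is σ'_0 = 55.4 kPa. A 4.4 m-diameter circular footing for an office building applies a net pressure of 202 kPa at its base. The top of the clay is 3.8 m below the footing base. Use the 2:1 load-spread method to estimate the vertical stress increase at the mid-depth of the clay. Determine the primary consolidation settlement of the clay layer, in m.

Mid-depth of clay below the footing base: z = 3.8 + 2.9/2 = 5.25 m.
Stress increase at mid-clay by the 2:1 spreading method:
Δσ ≈ qD²/(D+z)² = 202×4.4²/(4.4+5.25)² = 41.995 kPa
Final effective stress: σ'_f = σ'_0 + Δσ = 55.4 + 41.995 = 97.395 kPa.
Normally consolidated clay, so the full stress increment lies on the virgin compression line:
S_c = C_c·H/(1+e₀)·log₁₀(σ'_f/σ'_0) = 0.18×2.9/(1+0.78)×log₁₀(97.395/55.4)
    = 0.29326 × 0.24503 = 0.07186 m

S_c ≈ 0.0719 m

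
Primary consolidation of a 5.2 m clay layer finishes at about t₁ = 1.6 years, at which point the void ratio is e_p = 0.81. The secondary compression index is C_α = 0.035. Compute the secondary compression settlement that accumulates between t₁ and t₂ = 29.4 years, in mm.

Secondary compression: S_s = C_α·H/(1+e_p)·log₁₀(t₂/t₁)
S_s = 0.035×5.2/(1+0.81)×log₁₀(29.4/1.6)
    = 0.1006 × 1.264 = 0.1271 m

S_s ≈ 127 mm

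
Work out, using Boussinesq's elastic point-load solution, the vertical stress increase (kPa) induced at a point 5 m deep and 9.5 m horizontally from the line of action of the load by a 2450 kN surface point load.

Boussinesq vertical stress below a point load on an elastic half-space:
Δσ_z = 3P/(2πz²) · [1 + (r/z)²]^(−5/2)
r/z = 9.5/5 = 1.9; [1+(r/z)²]^(−5/2) = 0.021915.
Δσ_z = 3×2450/(2π×5²) × 0.021915 = 46.792 × 0.021915 = 1.025 kPa

Δσ_z ≈ 1.03 kPa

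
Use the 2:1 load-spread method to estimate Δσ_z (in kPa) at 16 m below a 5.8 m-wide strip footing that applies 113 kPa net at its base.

By the 2:1 method the load spreads at 1 horizontal : 2 vertical, so at depth z the loaded area has grown by z in each plan dimension:
Δσ = qB/(B+z) = 113×5.8/(5.8+16) = 30.064 kPa

Δσ_z ≈ 30.1 kPa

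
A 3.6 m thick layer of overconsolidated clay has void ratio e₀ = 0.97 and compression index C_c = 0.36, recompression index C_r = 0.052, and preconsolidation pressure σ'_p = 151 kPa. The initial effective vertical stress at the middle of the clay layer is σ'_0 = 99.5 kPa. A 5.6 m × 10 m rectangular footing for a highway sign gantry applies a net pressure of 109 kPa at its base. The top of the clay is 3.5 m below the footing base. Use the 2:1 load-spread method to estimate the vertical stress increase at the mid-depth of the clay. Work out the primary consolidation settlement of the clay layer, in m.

S_c ≈ 0.0129 m

Mid-depth of clay below the footing base: z = 3.5 + 3.6/2 = 5.3 m.
Stress increase at mid-clay by the 2:1 spreading method:
Δσ = qBL/((B+z)(L+z)) = 109×5.6×10/((5.6+5.3)(10+5.3)) = 36.601 kPa
Final effective stress: σ'_f = 99.5 + 36.601 = 136.1 kPa.
σ'_f = 136.1 ≤ σ'_p = 151 kPa, so the clay remains overconsolidated and only the recompression index applies:
S_c = C_r·H/(1+e₀)·log₁₀(σ'_f/σ'_0) = 0.052×3.6/1.97×log₁₀(136.1/99.5)
    = 0.095025 × 0.13604 = 0.01293 m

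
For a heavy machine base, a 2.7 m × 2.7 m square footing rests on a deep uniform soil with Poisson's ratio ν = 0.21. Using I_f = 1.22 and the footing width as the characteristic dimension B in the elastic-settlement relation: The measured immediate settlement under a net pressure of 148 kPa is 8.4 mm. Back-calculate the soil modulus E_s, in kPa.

S_e = q·B·(1−ν²)/E_s · I_f  ⇒  E_s = q·B·(1−ν²)·I_f / S_e.
E_s = 148 × 2.7 × 0.9559 × 1.22 / 0.0084 = 55480 kPa

E_s ≈ 55500 kPa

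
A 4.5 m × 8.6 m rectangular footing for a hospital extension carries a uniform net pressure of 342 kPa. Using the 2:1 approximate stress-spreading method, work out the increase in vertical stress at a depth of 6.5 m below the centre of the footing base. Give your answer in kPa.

By the 2:1 method the load spreads at 1 horizontal : 2 vertical, so at depth z the loaded area has grown by z in each plan dimension:
Δσ = qBL/((B+z)(L+z)) = 342×4.5×8.6/((4.5+6.5)(8.6+6.5)) = 79.683 kPa

Δσ_z ≈ 79.7 kPa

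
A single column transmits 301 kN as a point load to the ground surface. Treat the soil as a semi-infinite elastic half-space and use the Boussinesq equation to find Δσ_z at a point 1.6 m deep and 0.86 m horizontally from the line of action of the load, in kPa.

Δσ_z ≈ 29.8 kPa

Boussinesq vertical stress below a point load on an elastic half-space:
Δσ_z = 3P/(2πz²) · [1 + (r/z)²]^(−5/2)
r/z = 0.86/1.6 = 0.5375; [1+(r/z)²]^(−5/2) = 0.53021.
Δσ_z = 3×301/(2π×1.6²) × 0.53021 = 56.139 × 0.53021 = 29.77 kPa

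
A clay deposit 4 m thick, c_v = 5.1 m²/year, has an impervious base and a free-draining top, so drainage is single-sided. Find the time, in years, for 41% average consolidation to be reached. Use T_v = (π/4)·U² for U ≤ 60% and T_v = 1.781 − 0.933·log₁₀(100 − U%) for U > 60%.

t ≈ 0.414 years

Drainage path length: H_d = H = 4 m (single drainage).
U ≤ 60%: T_v = (π/4)·U² = (π/4)×0.41² = 0.13203.
t = T_v·H_d²/c_v = 0.13203×4²/5.1 = 0.4142 years.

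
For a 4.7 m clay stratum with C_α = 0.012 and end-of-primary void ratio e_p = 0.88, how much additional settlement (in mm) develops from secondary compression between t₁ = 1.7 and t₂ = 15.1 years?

S_s ≈ 28.5 mm

Secondary compression: S_s = C_α·H/(1+e_p)·log₁₀(t₂/t₁)
S_s = 0.012×4.7/(1+0.88)×log₁₀(15.1/1.7)
    = 0.03 × 0.9485 = 0.02846 m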